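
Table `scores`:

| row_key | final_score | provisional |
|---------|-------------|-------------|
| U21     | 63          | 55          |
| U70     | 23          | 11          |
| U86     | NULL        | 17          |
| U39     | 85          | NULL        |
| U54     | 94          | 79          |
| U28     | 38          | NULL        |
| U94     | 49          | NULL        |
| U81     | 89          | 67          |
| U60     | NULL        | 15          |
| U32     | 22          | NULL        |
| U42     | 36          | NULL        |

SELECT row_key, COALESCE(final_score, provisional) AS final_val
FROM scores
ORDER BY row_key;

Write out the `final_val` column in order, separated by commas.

row_key=U21: final_score=63 → 63
row_key=U28: final_score=38 → 38
row_key=U32: final_score=22 → 22
row_key=U39: final_score=85 → 85
row_key=U42: final_score=36 → 36
row_key=U54: final_score=94 → 94
row_key=U60: final_score=NULL, provisional=15 → 15
row_key=U70: final_score=23 → 23
row_key=U81: final_score=89 → 89
row_key=U86: final_score=NULL, provisional=17 → 17
row_key=U94: final_score=49 → 49

63, 38, 22, 85, 36, 94, 15, 23, 89, 17, 49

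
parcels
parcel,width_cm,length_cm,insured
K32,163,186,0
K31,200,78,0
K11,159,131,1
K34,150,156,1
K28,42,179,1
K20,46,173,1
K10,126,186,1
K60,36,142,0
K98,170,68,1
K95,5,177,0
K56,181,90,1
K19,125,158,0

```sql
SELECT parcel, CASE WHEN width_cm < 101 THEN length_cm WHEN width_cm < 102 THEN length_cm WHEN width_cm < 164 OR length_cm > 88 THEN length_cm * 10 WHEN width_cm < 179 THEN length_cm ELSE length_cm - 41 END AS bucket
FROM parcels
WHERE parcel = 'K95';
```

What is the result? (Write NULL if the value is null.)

parcel = K95: width_cm=5, length_cm=177, insured=0.
width_cm < 101 → true → 177

177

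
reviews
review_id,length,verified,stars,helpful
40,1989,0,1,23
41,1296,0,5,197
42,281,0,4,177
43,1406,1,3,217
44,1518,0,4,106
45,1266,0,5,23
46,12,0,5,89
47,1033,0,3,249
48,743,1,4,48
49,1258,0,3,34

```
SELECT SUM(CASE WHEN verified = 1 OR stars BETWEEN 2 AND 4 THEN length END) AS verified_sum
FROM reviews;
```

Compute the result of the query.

review_id=40: ✗
review_id=41: ✗
review_id=42: ✓ → 281
review_id=43: ✓ → 1406
review_id=44: ✓ → 1518
review_id=45: ✗
review_id=46: ✗
review_id=47: ✓ → 1033
review_id=48: ✓ → 743
review_id=49: ✓ → 1258
verified_sum = 281 + 1406 + 1518 + 1033 + 743 + 1258 = 6239

6239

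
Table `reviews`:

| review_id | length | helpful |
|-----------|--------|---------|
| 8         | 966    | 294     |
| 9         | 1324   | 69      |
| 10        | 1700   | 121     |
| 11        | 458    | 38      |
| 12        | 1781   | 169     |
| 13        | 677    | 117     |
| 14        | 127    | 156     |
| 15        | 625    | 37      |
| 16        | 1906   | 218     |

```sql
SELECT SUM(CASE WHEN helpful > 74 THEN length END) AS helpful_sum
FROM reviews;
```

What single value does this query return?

7157

review_id=8: ✓ → 966
review_id=9: ✗
review_id=10: ✓ → 1700
review_id=11: ✗
review_id=12: ✓ → 1781
review_id=13: ✓ → 677
review_id=14: ✓ → 127
review_id=15: ✗
review_id=16: ✓ → 1906
helpful_sum = 966 + 1700 + 1781 + 677 + 127 + 1906 = 7157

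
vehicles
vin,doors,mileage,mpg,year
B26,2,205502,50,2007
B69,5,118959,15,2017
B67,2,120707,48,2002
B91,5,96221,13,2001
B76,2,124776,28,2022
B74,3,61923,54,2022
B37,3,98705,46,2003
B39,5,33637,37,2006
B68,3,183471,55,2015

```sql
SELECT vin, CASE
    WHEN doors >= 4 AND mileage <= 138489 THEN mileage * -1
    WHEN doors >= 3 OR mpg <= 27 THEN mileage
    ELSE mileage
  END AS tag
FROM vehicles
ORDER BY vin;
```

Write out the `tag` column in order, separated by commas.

205502, 98705, -33637, 120707, 183471, -118959, 61923, 124776, -96221

vin=B26: ELSE → 205502
vin=B37: doors >= 3 OR mpg <= 27 → 98705
vin=B39: doors >= 4 AND mileage <= 138489 → -33637
vin=B67: ELSE → 120707
vin=B68: doors >= 3 OR mpg <= 27 → 183471
vin=B69: doors >= 4 AND mileage <= 138489 → -118959
vin=B74: doors >= 3 OR mpg <= 27 → 61923
vin=B76: ELSE → 124776
vin=B91: doors >= 4 AND mileage <= 138489 → -96221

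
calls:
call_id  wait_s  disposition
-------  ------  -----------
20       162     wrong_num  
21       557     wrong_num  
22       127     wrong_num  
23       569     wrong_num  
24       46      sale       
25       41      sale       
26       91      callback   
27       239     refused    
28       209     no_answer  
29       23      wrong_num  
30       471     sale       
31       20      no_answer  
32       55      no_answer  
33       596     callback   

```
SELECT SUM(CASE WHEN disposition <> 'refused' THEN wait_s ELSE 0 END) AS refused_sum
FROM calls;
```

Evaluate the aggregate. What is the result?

2967

call_id=20: ✓ → 162
call_id=21: ✓ → 557
call_id=22: ✓ → 127
call_id=23: ✓ → 569
call_id=24: ✓ → 46
call_id=25: ✓ → 41
call_id=26: ✓ → 91
call_id=27: ✗
call_id=28: ✓ → 209
call_id=29: ✓ → 23
call_id=30: ✓ → 471
call_id=31: ✓ → 20
call_id=32: ✓ → 55
call_id=33: ✓ → 596
refused_sum = 162 + 557 + 127 + 569 + 46 + 41 + 91 + 209 + 23 + 471 + 20 + 55 + 596 = 2967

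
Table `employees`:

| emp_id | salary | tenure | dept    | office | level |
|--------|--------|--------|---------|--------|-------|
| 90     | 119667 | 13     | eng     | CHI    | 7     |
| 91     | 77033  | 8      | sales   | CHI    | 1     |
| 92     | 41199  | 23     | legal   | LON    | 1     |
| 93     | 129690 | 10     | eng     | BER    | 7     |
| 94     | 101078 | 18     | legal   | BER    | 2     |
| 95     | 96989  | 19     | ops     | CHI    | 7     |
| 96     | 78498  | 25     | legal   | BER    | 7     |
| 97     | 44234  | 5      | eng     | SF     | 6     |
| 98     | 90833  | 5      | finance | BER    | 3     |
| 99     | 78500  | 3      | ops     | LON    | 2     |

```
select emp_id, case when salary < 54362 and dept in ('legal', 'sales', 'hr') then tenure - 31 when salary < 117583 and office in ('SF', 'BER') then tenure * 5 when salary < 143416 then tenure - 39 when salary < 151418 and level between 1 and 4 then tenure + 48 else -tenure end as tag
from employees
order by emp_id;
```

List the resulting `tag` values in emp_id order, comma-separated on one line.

-26, -31, -8, -29, 90, -20, 125, 25, 25, -36

emp_id=90: salary < 143416 → -26
emp_id=91: salary < 143416 → -31
emp_id=92: salary < 54362 and dept in ('legal', 'sales', 'hr') → -8
emp_id=93: salary < 143416 → -29
emp_id=94: salary < 117583 and office in ('SF', 'BER') → 90
emp_id=95: salary < 143416 → -20
emp_id=96: salary < 117583 and office in ('SF', 'BER') → 125
emp_id=97: salary < 117583 and office in ('SF', 'BER') → 25
emp_id=98: salary < 117583 and office in ('SF', 'BER') → 25
emp_id=99: salary < 143416 → -36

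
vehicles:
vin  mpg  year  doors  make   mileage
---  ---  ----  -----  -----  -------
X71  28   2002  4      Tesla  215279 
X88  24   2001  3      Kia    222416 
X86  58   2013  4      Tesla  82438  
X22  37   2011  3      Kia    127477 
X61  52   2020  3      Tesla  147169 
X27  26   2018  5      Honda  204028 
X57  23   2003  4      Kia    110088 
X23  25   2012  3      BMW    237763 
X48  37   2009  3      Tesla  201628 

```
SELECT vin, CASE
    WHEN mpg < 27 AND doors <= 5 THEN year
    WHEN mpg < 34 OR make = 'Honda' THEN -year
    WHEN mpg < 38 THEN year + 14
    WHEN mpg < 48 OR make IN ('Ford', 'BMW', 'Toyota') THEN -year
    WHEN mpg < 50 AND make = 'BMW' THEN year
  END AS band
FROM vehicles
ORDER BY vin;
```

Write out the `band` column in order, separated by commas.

vin=X22: mpg < 38 → 2025
vin=X23: mpg < 27 AND doors <= 5 → 2012
vin=X27: mpg < 27 AND doors <= 5 → 2018
vin=X48: mpg < 38 → 2023
vin=X57: mpg < 27 AND doors <= 5 → 2003
vin=X61: (no match → NULL) → NULL
vin=X71: mpg < 34 OR make = 'Honda' → -2002
vin=X86: (no match → NULL) → NULL
vin=X88: mpg < 27 AND doors <= 5 → 2001

2025, 2012, 2018, 2023, 2003, NULL, -2002, NULL, 2001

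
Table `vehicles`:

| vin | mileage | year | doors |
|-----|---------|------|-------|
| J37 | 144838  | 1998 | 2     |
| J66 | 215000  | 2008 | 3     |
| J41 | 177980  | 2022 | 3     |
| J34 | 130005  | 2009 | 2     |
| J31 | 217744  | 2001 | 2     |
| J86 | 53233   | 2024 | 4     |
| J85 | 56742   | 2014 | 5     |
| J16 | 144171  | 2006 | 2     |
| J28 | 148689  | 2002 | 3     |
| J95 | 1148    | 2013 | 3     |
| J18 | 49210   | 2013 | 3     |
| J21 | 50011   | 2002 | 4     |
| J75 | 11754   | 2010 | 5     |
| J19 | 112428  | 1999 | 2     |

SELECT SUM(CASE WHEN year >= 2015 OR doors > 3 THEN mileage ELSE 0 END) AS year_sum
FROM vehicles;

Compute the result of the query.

vin=J37: ✗
vin=J66: ✗
vin=J41: ✓ → 177980
vin=J34: ✗
vin=J31: ✗
vin=J86: ✓ → 53233
vin=J85: ✓ → 56742
vin=J16: ✗
vin=J28: ✗
vin=J95: ✗
vin=J18: ✗
vin=J21: ✓ → 50011
vin=J75: ✓ → 11754
vin=J19: ✗
year_sum = 177980 + 53233 + 56742 + 50011 + 11754 = 349720

349720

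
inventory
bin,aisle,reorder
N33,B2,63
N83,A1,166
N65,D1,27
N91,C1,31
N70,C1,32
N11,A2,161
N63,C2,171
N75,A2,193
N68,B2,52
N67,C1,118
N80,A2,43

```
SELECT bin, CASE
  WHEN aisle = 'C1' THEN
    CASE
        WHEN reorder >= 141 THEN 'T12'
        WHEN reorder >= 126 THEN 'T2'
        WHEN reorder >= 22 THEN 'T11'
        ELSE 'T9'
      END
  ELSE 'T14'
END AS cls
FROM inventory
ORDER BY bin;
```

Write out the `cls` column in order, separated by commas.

bin=N11: aisle='A2' → outer ELSE → T14
bin=N33: aisle='B2' → outer ELSE → T14
bin=N63: aisle='C2' → outer ELSE → T14
bin=N65: aisle='D1' → outer ELSE → T14
bin=N67: aisle='C1' → inner[reorder >= 22] → T11
bin=N68: aisle='B2' → outer ELSE → T14
bin=N70: aisle='C1' → inner[reorder >= 22] → T11
bin=N75: aisle='A2' → outer ELSE → T14
bin=N80: aisle='A2' → outer ELSE → T14
bin=N83: aisle='A1' → outer ELSE → T14
bin=N91: aisle='C1' → inner[reorder >= 22] → T11

T14, T14, T14, T14, T11, T14, T11, T14, T14, T14, T11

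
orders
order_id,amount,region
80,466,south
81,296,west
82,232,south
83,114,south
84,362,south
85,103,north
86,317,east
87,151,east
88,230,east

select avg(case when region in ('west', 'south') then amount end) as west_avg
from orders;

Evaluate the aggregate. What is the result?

order_id=80: ✓ → 466
order_id=81: ✓ → 296
order_id=82: ✓ → 232
order_id=83: ✓ → 114
order_id=84: ✓ → 362
order_id=85: ✗
order_id=86: ✗
order_id=87: ✗
order_id=88: ✗
west_avg = (466 + 296 + 232 + 114 + 362) / 5 = 294

294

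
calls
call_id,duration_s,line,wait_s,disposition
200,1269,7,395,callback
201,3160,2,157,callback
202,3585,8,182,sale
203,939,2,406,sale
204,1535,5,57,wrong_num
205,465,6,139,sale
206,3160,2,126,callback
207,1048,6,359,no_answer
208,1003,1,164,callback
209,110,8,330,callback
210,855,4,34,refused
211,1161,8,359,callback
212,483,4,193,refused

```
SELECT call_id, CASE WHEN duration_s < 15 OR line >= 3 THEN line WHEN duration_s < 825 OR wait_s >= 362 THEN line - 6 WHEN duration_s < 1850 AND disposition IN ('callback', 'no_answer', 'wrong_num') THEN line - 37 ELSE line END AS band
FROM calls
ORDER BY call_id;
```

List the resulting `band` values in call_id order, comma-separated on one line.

7, 2, 8, -4, 5, 6, 2, 6, -36, 8, 4, 8, 4

call_id=200: duration_s < 15 OR line >= 3 → 7
call_id=201: ELSE → 2
call_id=202: duration_s < 15 OR line >= 3 → 8
call_id=203: duration_s < 825 OR wait_s >= 362 → -4
call_id=204: duration_s < 15 OR line >= 3 → 5
call_id=205: duration_s < 15 OR line >= 3 → 6
call_id=206: ELSE → 2
call_id=207: duration_s < 15 OR line >= 3 → 6
call_id=208: duration_s < 1850 AND disposition IN ('callback', 'no_answer', 'wrong_num') → -36
call_id=209: duration_s < 15 OR line >= 3 → 8
call_id=210: duration_s < 15 OR line >= 3 → 4
call_id=211: duration_s < 15 OR line >= 3 → 8
call_id=212: duration_s < 15 OR line >= 3 → 4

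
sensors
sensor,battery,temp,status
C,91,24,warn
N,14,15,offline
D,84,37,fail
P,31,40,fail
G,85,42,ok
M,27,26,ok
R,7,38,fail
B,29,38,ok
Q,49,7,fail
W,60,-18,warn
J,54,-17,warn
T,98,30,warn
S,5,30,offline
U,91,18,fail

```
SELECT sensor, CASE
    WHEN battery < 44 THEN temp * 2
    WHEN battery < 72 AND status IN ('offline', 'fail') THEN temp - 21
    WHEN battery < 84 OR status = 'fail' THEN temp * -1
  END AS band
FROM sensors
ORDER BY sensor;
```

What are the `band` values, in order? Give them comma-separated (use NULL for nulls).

76, NULL, -37, NULL, 17, 52, 30, 80, -14, 76, 60, NULL, -18, 18

sensor=B: battery < 44 → 76
sensor=C: (no match → NULL) → NULL
sensor=D: battery < 84 OR status = 'fail' → -37
sensor=G: (no match → NULL) → NULL
sensor=J: battery < 84 OR status = 'fail' → 17
sensor=M: battery < 44 → 52
sensor=N: battery < 44 → 30
sensor=P: battery < 44 → 80
sensor=Q: battery < 72 AND status IN ('offline', 'fail') → -14
sensor=R: battery < 44 → 76
sensor=S: battery < 44 → 60
sensor=T: (no match → NULL) → NULL
sensor=U: battery < 84 OR status = 'fail' → -18
sensor=W: battery < 84 OR status = 'fail' → 18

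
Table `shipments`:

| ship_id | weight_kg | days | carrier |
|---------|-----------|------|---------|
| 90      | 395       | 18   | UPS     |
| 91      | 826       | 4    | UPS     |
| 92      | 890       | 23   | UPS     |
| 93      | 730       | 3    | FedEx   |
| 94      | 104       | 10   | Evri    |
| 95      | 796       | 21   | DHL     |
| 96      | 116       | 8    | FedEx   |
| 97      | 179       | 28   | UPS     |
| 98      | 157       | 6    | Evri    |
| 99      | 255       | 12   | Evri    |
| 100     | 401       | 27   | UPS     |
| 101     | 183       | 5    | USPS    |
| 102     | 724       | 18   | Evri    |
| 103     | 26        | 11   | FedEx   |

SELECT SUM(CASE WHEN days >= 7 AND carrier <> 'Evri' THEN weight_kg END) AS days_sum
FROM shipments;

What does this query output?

2803

ship_id=90: ✓ → 395
ship_id=91: ✗
ship_id=92: ✓ → 890
ship_id=93: ✗
ship_id=94: ✗
ship_id=95: ✓ → 796
ship_id=96: ✓ → 116
ship_id=97: ✓ → 179
ship_id=98: ✗
ship_id=99: ✗
ship_id=100: ✓ → 401
ship_id=101: ✗
ship_id=102: ✗
ship_id=103: ✓ → 26
days_sum = 395 + 890 + 796 + 116 + 179 + 401 + 26 = 2803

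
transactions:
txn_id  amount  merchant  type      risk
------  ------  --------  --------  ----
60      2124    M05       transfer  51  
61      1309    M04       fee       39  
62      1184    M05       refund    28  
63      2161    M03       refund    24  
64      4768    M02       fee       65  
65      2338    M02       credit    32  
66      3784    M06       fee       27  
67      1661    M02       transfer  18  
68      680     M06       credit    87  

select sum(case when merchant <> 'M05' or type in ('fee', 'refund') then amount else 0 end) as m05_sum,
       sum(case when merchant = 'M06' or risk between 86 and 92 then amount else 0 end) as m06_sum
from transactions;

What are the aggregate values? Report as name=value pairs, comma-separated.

m05_sum=17885, m06_sum=4464

[m05_sum: merchant <> 'M05' or type in ('fee', 'refund')]
txn_id=60: ✗
txn_id=61: ✓ → 1309
txn_id=62: ✓ → 1184
txn_id=63: ✓ → 2161
txn_id=64: ✓ → 4768
txn_id=65: ✓ → 2338
txn_id=66: ✓ → 3784
txn_id=67: ✓ → 1661
txn_id=68: ✓ → 680
m05_sum = 1309 + 1184 + 2161 + 4768 + 2338 + 3784 + 1661 + 680 = 17885
—
[m06_sum: merchant = 'M06' or risk between 86 and 92]
txn_id=60: ✗
txn_id=61: ✗
txn_id=62: ✗
txn_id=63: ✗
txn_id=64: ✗
txn_id=65: ✗
txn_id=66: ✓ → 3784
txn_id=67: ✗
txn_id=68: ✓ → 680
m06_sum = 3784 + 680 = 4464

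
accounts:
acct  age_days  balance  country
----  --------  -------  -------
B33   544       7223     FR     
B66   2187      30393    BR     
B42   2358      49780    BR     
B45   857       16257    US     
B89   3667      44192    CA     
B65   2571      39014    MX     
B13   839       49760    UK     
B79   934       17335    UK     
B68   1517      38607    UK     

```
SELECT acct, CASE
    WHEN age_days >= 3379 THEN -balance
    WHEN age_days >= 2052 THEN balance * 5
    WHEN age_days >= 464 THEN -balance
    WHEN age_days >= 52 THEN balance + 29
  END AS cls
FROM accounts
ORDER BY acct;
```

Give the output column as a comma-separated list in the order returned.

acct=B13: age_days >= 464 → -49760
acct=B33: age_days >= 464 → -7223
acct=B42: age_days >= 2052 → 248900
acct=B45: age_days >= 464 → -16257
acct=B65: age_days >= 2052 → 195070
acct=B66: age_days >= 2052 → 151965
acct=B68: age_days >= 464 → -38607
acct=B79: age_days >= 464 → -17335
acct=B89: age_days >= 3379 → -44192

-49760, -7223, 248900, -16257, 195070, 151965, -38607, -17335, -44192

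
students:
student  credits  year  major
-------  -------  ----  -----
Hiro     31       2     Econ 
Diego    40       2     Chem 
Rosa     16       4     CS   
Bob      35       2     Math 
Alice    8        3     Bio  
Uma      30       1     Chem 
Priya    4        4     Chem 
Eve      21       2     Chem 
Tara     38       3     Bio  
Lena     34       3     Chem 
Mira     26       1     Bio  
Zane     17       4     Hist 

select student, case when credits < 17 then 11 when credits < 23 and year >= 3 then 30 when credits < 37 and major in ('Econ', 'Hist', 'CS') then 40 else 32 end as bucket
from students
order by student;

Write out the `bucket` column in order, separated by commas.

11, 32, 32, 32, 40, 32, 32, 11, 11, 32, 32, 30

student=Alice: credits < 17 → 11
student=Bob: ELSE → 32
student=Diego: ELSE → 32
student=Eve: ELSE → 32
student=Hiro: credits < 37 and major in ('Econ', 'Hist', 'CS') → 40
student=Lena: ELSE → 32
student=Mira: ELSE → 32
student=Priya: credits < 17 → 11
student=Rosa: credits < 17 → 11
student=Tara: ELSE → 32
student=Uma: ELSE → 32
student=Zane: credits < 23 and year >= 3 → 30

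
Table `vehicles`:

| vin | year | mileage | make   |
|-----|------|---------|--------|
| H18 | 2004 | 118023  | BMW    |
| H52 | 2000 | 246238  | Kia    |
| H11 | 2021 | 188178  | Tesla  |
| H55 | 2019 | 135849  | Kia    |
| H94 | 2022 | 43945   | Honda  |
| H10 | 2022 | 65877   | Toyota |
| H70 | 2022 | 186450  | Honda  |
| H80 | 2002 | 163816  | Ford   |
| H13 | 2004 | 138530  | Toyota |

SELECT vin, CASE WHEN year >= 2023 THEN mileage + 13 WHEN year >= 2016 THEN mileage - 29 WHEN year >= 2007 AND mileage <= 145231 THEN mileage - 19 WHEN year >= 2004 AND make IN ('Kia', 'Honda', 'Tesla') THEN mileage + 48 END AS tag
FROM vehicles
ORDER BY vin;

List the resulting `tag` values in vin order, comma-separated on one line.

65848, 188149, NULL, NULL, NULL, 135820, 186421, NULL, 43916

vin=H10: year >= 2016 → 65848
vin=H11: year >= 2016 → 188149
vin=H13: (no match → NULL) → NULL
vin=H18: (no match → NULL) → NULL
vin=H52: (no match → NULL) → NULL
vin=H55: year >= 2016 → 135820
vin=H70: year >= 2016 → 186421
vin=H80: (no match → NULL) → NULL
vin=H94: year >= 2016 → 43916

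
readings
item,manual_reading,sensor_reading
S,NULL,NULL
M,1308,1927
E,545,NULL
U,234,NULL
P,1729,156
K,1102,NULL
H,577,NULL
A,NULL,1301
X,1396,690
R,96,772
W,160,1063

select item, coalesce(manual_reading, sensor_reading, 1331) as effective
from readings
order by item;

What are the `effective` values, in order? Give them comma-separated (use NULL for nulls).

item=A: manual_reading=NULL, sensor_reading=1301 → 1301
item=E: manual_reading=545 → 545
item=H: manual_reading=577 → 577
item=K: manual_reading=1102 → 1102
item=M: manual_reading=1308 → 1308
item=P: manual_reading=1729 → 1729
item=R: manual_reading=96 → 96
item=S: manual_reading=NULL, sensor_reading=NULL, → literal 1331 → 1331
item=U: manual_reading=234 → 234
item=W: manual_reading=160 → 160
item=X: manual_reading=1396 → 1396

1301, 545, 577, 1102, 1308, 1729, 96, 1331, 234, 160, 1396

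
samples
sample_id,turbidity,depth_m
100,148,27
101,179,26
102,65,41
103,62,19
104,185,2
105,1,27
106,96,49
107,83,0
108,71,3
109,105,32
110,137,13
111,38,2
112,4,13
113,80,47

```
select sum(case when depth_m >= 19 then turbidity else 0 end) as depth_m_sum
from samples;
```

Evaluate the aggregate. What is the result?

736

sample_id=100: ✓ → 148
sample_id=101: ✓ → 179
sample_id=102: ✓ → 65
sample_id=103: ✓ → 62
sample_id=104: ✗
sample_id=105: ✓ → 1
sample_id=106: ✓ → 96
sample_id=107: ✗
sample_id=108: ✗
sample_id=109: ✓ → 105
sample_id=110: ✗
sample_id=111: ✗
sample_id=112: ✗
sample_id=113: ✓ → 80
depth_m_sum = 148 + 179 + 65 + 62 + 1 + 96 + 105 + 80 = 736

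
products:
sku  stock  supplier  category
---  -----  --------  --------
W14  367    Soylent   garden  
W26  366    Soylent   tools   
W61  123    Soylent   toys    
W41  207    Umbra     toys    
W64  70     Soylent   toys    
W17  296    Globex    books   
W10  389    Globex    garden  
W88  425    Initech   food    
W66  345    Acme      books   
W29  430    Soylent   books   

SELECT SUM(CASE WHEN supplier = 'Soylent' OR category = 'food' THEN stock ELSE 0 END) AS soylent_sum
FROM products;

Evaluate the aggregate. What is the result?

sku=W14: ✓ → 367
sku=W26: ✓ → 366
sku=W61: ✓ → 123
sku=W41: ✗
sku=W64: ✓ → 70
sku=W17: ✗
sku=W10: ✗
sku=W88: ✓ → 425
sku=W66: ✗
sku=W29: ✓ → 430
soylent_sum = 367 + 366 + 123 + 70 + 425 + 430 = 1781

1781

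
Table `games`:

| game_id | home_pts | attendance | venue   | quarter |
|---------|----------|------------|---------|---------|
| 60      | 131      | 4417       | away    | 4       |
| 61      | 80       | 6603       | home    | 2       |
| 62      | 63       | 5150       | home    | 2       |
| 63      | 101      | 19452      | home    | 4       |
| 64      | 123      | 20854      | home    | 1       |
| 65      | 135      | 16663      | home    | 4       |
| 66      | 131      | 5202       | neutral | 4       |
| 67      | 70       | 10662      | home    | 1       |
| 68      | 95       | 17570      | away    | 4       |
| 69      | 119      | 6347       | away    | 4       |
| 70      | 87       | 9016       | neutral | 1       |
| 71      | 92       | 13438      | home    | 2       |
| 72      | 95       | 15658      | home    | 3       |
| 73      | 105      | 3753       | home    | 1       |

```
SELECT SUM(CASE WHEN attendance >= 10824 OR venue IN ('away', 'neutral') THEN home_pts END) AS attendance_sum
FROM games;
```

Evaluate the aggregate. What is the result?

game_id=60: ✓ → 131
game_id=61: ✗
game_id=62: ✗
game_id=63: ✓ → 101
game_id=64: ✓ → 123
game_id=65: ✓ → 135
game_id=66: ✓ → 131
game_id=67: ✗
game_id=68: ✓ → 95
game_id=69: ✓ → 119
game_id=70: ✓ → 87
game_id=71: ✓ → 92
game_id=72: ✓ → 95
game_id=73: ✗
attendance_sum = 131 + 101 + 123 + 135 + 131 + 95 + 119 + 87 + 92 + 95 = 1109

1109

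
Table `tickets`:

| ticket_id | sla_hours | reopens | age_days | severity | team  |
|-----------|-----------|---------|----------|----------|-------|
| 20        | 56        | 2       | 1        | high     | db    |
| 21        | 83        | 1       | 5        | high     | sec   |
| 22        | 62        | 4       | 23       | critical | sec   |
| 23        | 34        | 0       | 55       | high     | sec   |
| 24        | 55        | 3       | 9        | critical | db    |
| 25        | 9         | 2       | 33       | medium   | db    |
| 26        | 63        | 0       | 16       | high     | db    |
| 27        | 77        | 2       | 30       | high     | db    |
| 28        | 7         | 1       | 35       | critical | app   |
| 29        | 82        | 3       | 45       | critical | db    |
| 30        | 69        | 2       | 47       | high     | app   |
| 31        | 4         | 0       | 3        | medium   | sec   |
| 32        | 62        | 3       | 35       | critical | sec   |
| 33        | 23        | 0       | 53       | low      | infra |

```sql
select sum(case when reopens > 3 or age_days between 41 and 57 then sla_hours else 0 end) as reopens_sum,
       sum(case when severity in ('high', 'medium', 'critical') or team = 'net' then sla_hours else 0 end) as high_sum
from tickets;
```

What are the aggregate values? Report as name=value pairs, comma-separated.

[reopens_sum: reopens > 3 or age_days between 41 and 57]
ticket_id=20: ✗
ticket_id=21: ✗
ticket_id=22: ✓ → 62
ticket_id=23: ✓ → 34
ticket_id=24: ✗
ticket_id=25: ✗
ticket_id=26: ✗
ticket_id=27: ✗
ticket_id=28: ✗
ticket_id=29: ✓ → 82
ticket_id=30: ✓ → 69
ticket_id=31: ✗
ticket_id=32: ✗
ticket_id=33: ✓ → 23
reopens_sum = 62 + 34 + 82 + 69 + 23 = 270
—
[high_sum: severity in ('high', 'medium', 'critical') or team = 'net']
ticket_id=20: ✓ → 56
ticket_id=21: ✓ → 83
ticket_id=22: ✓ → 62
ticket_id=23: ✓ → 34
ticket_id=24: ✓ → 55
ticket_id=25: ✓ → 9
ticket_id=26: ✓ → 63
ticket_id=27: ✓ → 77
ticket_id=28: ✓ → 7
ticket_id=29: ✓ → 82
ticket_id=30: ✓ → 69
ticket_id=31: ✓ → 4
ticket_id=32: ✓ → 62
ticket_id=33: ✗
high_sum = 56 + 83 + 62 + 34 + 55 + 9 + 63 + 77 + 7 + 82 + 69 + 4 + 62 = 663

reopens_sum=270, high_sum=663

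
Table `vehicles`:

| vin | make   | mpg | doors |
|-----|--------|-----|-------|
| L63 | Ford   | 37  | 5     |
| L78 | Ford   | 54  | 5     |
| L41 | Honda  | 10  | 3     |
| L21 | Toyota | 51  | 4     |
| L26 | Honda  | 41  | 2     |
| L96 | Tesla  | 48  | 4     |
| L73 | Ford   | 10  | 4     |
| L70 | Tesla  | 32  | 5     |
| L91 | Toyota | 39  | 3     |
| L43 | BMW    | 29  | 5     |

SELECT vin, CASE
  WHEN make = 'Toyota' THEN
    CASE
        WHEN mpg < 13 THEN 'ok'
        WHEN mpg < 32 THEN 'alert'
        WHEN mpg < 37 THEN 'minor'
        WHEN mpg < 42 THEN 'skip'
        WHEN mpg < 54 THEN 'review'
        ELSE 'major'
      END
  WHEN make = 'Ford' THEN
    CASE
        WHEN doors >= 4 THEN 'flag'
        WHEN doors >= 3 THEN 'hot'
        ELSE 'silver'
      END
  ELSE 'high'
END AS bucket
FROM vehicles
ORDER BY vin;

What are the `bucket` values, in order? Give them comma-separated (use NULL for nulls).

vin=L21: make='Toyota' → inner[mpg < 54] → review
vin=L26: make='Honda' → outer ELSE → high
vin=L41: make='Honda' → outer ELSE → high
vin=L43: make='BMW' → outer ELSE → high
vin=L63: make='Ford' → inner[doors >= 4] → flag
vin=L70: make='Tesla' → outer ELSE → high
vin=L73: make='Ford' → inner[doors >= 4] → flag
vin=L78: make='Ford' → inner[doors >= 4] → flag
vin=L91: make='Toyota' → inner[mpg < 42] → skip
vin=L96: make='Tesla' → outer ELSE → high

review, high, high, high, flag, high, flag, flag, skip, high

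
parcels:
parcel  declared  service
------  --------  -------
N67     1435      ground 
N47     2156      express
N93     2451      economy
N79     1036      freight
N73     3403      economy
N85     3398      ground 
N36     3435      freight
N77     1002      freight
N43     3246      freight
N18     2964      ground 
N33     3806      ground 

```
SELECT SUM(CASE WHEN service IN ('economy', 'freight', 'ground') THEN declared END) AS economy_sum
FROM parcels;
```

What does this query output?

26176

parcel=N67: ✓ → 1435
parcel=N47: ✗
parcel=N93: ✓ → 2451
parcel=N79: ✓ → 1036
parcel=N73: ✓ → 3403
parcel=N85: ✓ → 3398
parcel=N36: ✓ → 3435
parcel=N77: ✓ → 1002
parcel=N43: ✓ → 3246
parcel=N18: ✓ → 2964
parcel=N33: ✓ → 3806
economy_sum = 1435 + 2451 + 1036 + 3403 + 3398 + 3435 + 1002 + 3246 + 2964 + 3806 = 26176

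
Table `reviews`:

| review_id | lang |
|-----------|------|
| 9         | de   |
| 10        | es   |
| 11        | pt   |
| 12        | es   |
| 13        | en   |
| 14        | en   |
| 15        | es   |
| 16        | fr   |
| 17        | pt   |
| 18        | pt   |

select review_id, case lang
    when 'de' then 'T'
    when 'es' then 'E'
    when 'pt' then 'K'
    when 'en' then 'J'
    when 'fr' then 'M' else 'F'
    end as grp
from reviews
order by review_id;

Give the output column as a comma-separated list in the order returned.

T, E, K, E, J, J, E, M, K, K

review_id=9: lang='de' → T
review_id=10: lang='es' → E
review_id=11: lang='pt' → K
review_id=12: lang='es' → E
review_id=13: lang='en' → J
review_id=14: lang='en' → J
review_id=15: lang='es' → E
review_id=16: lang='fr' → M
review_id=17: lang='pt' → K
review_id=18: lang='pt' → K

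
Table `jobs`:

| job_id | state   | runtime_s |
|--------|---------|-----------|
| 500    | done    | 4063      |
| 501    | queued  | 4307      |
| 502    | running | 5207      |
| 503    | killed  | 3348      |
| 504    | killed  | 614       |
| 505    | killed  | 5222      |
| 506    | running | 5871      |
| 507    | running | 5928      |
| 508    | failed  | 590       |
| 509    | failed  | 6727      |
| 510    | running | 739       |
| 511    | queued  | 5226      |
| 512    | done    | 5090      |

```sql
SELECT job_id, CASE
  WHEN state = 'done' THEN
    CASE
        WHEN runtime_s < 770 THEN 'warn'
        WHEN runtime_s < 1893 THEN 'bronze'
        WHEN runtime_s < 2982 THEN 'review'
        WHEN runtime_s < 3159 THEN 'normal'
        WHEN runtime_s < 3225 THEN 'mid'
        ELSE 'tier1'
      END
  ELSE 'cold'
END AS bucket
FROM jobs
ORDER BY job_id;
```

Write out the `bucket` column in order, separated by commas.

job_id=500: state='done' → inner[ELSE] → tier1
job_id=501: state='queued' → outer ELSE → cold
job_id=502: state='running' → outer ELSE → cold
job_id=503: state='killed' → outer ELSE → cold
job_id=504: state='killed' → outer ELSE → cold
job_id=505: state='killed' → outer ELSE → cold
job_id=506: state='running' → outer ELSE → cold
job_id=507: state='running' → outer ELSE → cold
job_id=508: state='failed' → outer ELSE → cold
job_id=509: state='failed' → outer ELSE → cold
job_id=510: state='running' → outer ELSE → cold
job_id=511: state='queued' → outer ELSE → cold
job_id=512: state='done' → inner[ELSE] → tier1

tier1, cold, cold, cold, cold, cold, cold, cold, cold, cold, cold, cold, tier1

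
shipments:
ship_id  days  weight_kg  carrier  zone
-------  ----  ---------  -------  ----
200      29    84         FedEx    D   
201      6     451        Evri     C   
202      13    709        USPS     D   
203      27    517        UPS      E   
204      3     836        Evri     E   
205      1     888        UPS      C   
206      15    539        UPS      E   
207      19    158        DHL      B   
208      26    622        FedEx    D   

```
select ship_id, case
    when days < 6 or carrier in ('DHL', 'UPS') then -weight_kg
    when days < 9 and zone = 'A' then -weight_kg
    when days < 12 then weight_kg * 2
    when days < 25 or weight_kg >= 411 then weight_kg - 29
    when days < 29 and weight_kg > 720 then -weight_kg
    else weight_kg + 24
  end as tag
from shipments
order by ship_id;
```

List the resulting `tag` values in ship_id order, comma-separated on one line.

ship_id=200: ELSE → 108
ship_id=201: days < 12 → 902
ship_id=202: days < 25 or weight_kg >= 411 → 680
ship_id=203: days < 6 or carrier in ('DHL', 'UPS') → -517
ship_id=204: days < 6 or carrier in ('DHL', 'UPS') → -836
ship_id=205: days < 6 or carrier in ('DHL', 'UPS') → -888
ship_id=206: days < 6 or carrier in ('DHL', 'UPS') → -539
ship_id=207: days < 6 or carrier in ('DHL', 'UPS') → -158
ship_id=208: days < 25 or weight_kg >= 411 → 593

108, 902, 680, -517, -836, -888, -539, -158, 593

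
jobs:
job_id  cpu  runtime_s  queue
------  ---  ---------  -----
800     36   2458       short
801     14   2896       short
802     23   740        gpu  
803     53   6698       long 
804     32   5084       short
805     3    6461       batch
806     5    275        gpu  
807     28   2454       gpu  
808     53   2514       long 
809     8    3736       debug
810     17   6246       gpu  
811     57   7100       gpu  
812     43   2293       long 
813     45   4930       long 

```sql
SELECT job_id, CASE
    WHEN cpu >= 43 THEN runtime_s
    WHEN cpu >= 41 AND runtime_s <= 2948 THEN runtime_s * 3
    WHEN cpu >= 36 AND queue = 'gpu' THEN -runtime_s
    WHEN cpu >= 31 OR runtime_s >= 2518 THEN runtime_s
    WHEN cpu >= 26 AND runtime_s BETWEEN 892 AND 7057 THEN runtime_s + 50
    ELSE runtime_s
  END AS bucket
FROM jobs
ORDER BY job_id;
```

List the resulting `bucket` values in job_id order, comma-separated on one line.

job_id=800: cpu >= 31 OR runtime_s >= 2518 → 2458
job_id=801: cpu >= 31 OR runtime_s >= 2518 → 2896
job_id=802: ELSE → 740
job_id=803: cpu >= 43 → 6698
job_id=804: cpu >= 31 OR runtime_s >= 2518 → 5084
job_id=805: cpu >= 31 OR runtime_s >= 2518 → 6461
job_id=806: ELSE → 275
job_id=807: cpu >= 26 AND runtime_s BETWEEN 892 AND 7057 → 2504
job_id=808: cpu >= 43 → 2514
job_id=809: cpu >= 31 OR runtime_s >= 2518 → 3736
job_id=810: cpu >= 31 OR runtime_s >= 2518 → 6246
job_id=811: cpu >= 43 → 7100
job_id=812: cpu >= 43 → 2293
job_id=813: cpu >= 43 → 4930

2458, 2896, 740, 6698, 5084, 6461, 275, 2504, 2514, 3736, 6246, 7100, 2293, 4930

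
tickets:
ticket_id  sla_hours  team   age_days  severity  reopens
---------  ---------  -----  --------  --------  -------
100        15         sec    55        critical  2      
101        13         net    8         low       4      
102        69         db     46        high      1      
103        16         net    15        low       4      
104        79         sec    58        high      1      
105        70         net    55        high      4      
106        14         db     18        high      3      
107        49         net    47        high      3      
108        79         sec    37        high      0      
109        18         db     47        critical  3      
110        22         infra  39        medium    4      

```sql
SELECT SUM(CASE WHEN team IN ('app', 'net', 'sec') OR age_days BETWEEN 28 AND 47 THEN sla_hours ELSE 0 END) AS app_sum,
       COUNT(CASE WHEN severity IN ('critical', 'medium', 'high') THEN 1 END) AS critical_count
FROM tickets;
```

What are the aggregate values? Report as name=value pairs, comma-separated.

[app_sum: team IN ('app', 'net', 'sec') OR age_days BETWEEN 28 AND 47]
ticket_id=100: ✓ → 15
ticket_id=101: ✓ → 13
ticket_id=102: ✓ → 69
ticket_id=103: ✓ → 16
ticket_id=104: ✓ → 79
ticket_id=105: ✓ → 70
ticket_id=106: ✗
ticket_id=107: ✓ → 49
ticket_id=108: ✓ → 79
ticket_id=109: ✓ → 18
ticket_id=110: ✓ → 22
app_sum = 15 + 13 + 69 + 16 + 79 + 70 + 49 + 79 + 18 + 22 = 430
—
[critical_count: severity IN ('critical', 'medium', 'high')]
ticket_id=100: ✓ → 1
ticket_id=101: ✗
ticket_id=102: ✓ → 1
ticket_id=103: ✗
ticket_id=104: ✓ → 1
ticket_id=105: ✓ → 1
ticket_id=106: ✓ → 1
ticket_id=107: ✓ → 1
ticket_id=108: ✓ → 1
ticket_id=109: ✓ → 1
ticket_id=110: ✓ → 1
critical_count = COUNT(1, 1, 1, 1, 1, 1, 1, 1, 1) = 9

app_sum=430, critical_count=9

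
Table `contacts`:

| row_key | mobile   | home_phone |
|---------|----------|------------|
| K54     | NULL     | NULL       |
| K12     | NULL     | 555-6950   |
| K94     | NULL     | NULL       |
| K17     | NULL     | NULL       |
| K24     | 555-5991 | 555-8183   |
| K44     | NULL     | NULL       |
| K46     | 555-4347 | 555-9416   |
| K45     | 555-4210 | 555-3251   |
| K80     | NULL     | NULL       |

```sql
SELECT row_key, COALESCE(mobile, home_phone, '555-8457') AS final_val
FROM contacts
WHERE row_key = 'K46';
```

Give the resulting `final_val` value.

555-4347

row_key = K46: mobile=555-4347, home_phone=555-9416.
mobile=555-4347 → 555-4347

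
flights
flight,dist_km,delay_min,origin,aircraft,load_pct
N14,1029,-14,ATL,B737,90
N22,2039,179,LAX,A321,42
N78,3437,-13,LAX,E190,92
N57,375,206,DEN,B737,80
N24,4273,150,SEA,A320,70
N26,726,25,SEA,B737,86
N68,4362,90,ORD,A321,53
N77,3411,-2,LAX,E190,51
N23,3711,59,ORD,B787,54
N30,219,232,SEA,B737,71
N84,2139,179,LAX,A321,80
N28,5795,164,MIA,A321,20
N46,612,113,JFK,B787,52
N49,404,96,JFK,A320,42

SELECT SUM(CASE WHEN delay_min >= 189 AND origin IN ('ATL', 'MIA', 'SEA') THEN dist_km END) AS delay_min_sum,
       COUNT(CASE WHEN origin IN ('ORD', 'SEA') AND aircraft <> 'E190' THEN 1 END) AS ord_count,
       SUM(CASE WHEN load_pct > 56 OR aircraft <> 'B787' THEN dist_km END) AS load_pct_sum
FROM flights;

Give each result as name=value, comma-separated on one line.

[delay_min_sum: delay_min >= 189 AND origin IN ('ATL', 'MIA', 'SEA')]
flight=N14: ✗
flight=N22: ✗
flight=N78: ✗
flight=N57: ✗
flight=N24: ✗
flight=N26: ✗
flight=N68: ✗
flight=N77: ✗
flight=N23: ✗
flight=N30: ✓ → 219
flight=N84: ✗
flight=N28: ✗
flight=N46: ✗
flight=N49: ✗
delay_min_sum = 219
—
[ord_count: origin IN ('ORD', 'SEA') AND aircraft <> 'E190']
flight=N14: ✗
flight=N22: ✗
flight=N78: ✗
flight=N57: ✗
flight=N24: ✓ → 1
flight=N26: ✓ → 1
flight=N68: ✓ → 1
flight=N77: ✗
flight=N23: ✓ → 1
flight=N30: ✓ → 1
flight=N84: ✗
flight=N28: ✗
flight=N46: ✗
flight=N49: ✗
ord_count = COUNT(1, 1, 1, 1, 1) = 5
—
[load_pct_sum: load_pct > 56 OR aircraft <> 'B787']
flight=N14: ✓ → 1029
flight=N22: ✓ → 2039
flight=N78: ✓ → 3437
flight=N57: ✓ → 375
flight=N24: ✓ → 4273
flight=N26: ✓ → 726
flight=N68: ✓ → 4362
flight=N77: ✓ → 3411
flight=N23: ✗
flight=N30: ✓ → 219
flight=N84: ✓ → 2139
flight=N28: ✓ → 5795
flight=N46: ✗
flight=N49: ✓ → 404
load_pct_sum = 1029 + 2039 + 3437 + 375 + 4273 + 726 + 4362 + 3411 + 219 + 2139 + 5795 + 404 = 28209

delay_min_sum=219, ord_count=5, load_pct_sum=28209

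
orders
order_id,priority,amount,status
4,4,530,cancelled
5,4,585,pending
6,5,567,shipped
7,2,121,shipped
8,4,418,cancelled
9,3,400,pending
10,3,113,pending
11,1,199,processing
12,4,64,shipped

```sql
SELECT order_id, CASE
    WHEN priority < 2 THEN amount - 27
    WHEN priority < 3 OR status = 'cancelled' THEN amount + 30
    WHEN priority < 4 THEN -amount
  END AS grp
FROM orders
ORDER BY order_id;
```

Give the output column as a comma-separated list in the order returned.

order_id=4: priority < 3 OR status = 'cancelled' → 560
order_id=5: (no match → NULL) → NULL
order_id=6: (no match → NULL) → NULL
order_id=7: priority < 3 OR status = 'cancelled' → 151
order_id=8: priority < 3 OR status = 'cancelled' → 448
order_id=9: priority < 4 → -400
order_id=10: priority < 4 → -113
order_id=11: priority < 2 → 172
order_id=12: (no match → NULL) → NULL

560, NULL, NULL, 151, 448, -400, -113, 172, NULL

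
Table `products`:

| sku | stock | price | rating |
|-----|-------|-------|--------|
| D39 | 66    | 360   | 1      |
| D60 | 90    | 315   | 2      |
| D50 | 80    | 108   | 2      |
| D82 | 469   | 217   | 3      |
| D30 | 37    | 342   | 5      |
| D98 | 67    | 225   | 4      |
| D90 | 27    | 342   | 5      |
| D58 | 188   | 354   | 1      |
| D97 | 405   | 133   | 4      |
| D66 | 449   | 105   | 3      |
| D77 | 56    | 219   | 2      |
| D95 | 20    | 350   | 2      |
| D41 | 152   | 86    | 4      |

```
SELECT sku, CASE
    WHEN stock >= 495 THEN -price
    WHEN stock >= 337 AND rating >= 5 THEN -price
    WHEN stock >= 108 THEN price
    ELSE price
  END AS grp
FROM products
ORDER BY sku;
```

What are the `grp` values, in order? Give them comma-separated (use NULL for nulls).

342, 360, 86, 108, 354, 315, 105, 219, 217, 342, 350, 133, 225

sku=D30: ELSE → 342
sku=D39: ELSE → 360
sku=D41: stock >= 108 → 86
sku=D50: ELSE → 108
sku=D58: stock >= 108 → 354
sku=D60: ELSE → 315
sku=D66: stock >= 108 → 105
sku=D77: ELSE → 219
sku=D82: stock >= 108 → 217
sku=D90: ELSE → 342
sku=D95: ELSE → 350
sku=D97: stock >= 108 → 133
sku=D98: ELSE → 225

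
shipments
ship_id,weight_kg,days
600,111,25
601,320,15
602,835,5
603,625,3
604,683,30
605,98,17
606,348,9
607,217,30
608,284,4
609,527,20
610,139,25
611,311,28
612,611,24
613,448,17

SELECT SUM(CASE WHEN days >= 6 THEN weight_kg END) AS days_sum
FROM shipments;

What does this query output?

3813

ship_id=600: ✓ → 111
ship_id=601: ✓ → 320
ship_id=602: ✗
ship_id=603: ✗
ship_id=604: ✓ → 683
ship_id=605: ✓ → 98
ship_id=606: ✓ → 348
ship_id=607: ✓ → 217
ship_id=608: ✗
ship_id=609: ✓ → 527
ship_id=610: ✓ → 139
ship_id=611: ✓ → 311
ship_id=612: ✓ → 611
ship_id=613: ✓ → 448
days_sum = 111 + 320 + 683 + 98 + 348 + 217 + 527 + 139 + 311 + 611 + 448 = 3813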